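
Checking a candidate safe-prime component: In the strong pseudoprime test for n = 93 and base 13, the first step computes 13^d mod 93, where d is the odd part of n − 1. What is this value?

n − 1 = 92 = 2^2 · 23, so s = 2 and d = 23.
13^23 mod 93 = 55.

55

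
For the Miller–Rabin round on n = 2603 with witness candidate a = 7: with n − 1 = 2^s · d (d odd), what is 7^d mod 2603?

942

n − 1 = 2602 = 2^1 · 1301, so s = 1 and d = 1301.
Repeated squaring mod 2603: 7^1 ≡ 7, 7^2 ≡ 49, 7^4 ≡ 2401, 7^8 ≡ 1759, 7^16 ≡ 1717, 7^32 ≡ 1493, 7^64 ≡ 881, 7^128 ≡ 467, 7^256 ≡ 2040, 7^512 ≡ 2006, 7^1024 ≡ 2401.
1301 = 1024 + 256 + 16 + 4 + 1, so 7^1301 ≡ 2401·2040·1717·2401·7 ≡ 942 (mod 2603).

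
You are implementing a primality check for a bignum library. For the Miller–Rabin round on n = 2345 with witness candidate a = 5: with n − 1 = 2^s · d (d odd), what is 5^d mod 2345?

n − 1 = 2344 = 2^3 · 293, so s = 3 and d = 293.
5^293 mod 2345 = 1410.

1410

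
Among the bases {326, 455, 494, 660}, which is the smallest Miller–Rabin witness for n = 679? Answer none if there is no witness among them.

n − 1 = 678 = 2^1 · 339, so s = 1 and d = 339.
Base 326: x_0 = 326^339 mod 679 = 1. x_0 = 1, so 326 is not a witness.
Base 455: x_0 = 455^339 mod 679 = 616. x_0 ∉ {1, 678} and s = 1, so 455 is a Miller–Rabin witness and 679 is composite.
Base 494: x_0 = 494^339 mod 679 = 50. x_0 ∉ {1, 678} and s = 1, so 494 is a Miller–Rabin witness and 679 is composite.
Base 660: x_0 = 660^339 mod 679 = 554. x_0 ∉ {1, 678} and s = 1, so 660 is a Miller–Rabin witness and 679 is composite.
The smallest witness among the given bases is 455.

455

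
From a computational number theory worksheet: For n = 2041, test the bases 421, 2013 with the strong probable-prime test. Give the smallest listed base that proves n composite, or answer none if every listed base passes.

n − 1 = 2040 = 2^3 · 255, so s = 3 and d = 255.
Base 421: x_0 = 421^255 mod 2041 = 1542. x_0 is neither 1 nor 2040, so continue squaring. x_1 = 1542^2 mod 2041 = 2040. x_1 ≡ −1, so 421 is not a witness.
Base 2013: x_0 = 2013^255 mod 2041 = 499. x_0 is neither 1 nor 2040, so continue squaring. x_1 = 499^2 mod 2041 = 2040. x_1 ≡ −1, so 2013 is not a witness.
No listed base is a witness for 2041.

none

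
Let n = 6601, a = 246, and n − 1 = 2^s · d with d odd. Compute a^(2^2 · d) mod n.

2255

n − 1 = 6600 = 2^3 · 825, so s = 3 and d = 825.
x_0 = 246^825 mod 6601 = 2255.
x_1 = 2255^2 mod 6601 = 2255.
x_2 = 2255^2 mod 6601 = 2255.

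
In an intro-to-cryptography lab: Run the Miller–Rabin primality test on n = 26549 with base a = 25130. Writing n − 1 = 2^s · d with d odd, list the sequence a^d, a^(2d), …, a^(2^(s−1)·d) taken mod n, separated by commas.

1185, 23677

n − 1 = 26548 = 2^2 · 6637, so s = 2 and d = 6637.
x_0 = 25130^6637 mod 26549 = 1185.
x_1 = 1185^2 mod 26549 = 23677.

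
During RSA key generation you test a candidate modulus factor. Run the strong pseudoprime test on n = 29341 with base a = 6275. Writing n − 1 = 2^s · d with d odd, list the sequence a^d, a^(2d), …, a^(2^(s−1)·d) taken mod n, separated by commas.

n − 1 = 29340 = 2^2 · 7335, so s = 2 and d = 7335.
x_0 = 6275^7335 mod 29341 = 27522.
x_1 = 27522^2 mod 29341 = 22569.

27522, 22569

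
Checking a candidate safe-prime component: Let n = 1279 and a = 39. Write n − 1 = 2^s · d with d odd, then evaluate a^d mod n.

1

n − 1 = 1278 = 2^1 · 639, so s = 1 and d = 639.
39^639 mod 1279 = 1.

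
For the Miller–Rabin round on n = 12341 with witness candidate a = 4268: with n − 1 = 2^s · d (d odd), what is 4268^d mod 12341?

n − 1 = 12340 = 2^2 · 3085, so s = 2 and d = 3085.
By repeated squaring, 4268^3085 ≡ 4058 (mod 12341).

4058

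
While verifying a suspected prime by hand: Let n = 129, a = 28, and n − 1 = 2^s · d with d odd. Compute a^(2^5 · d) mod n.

n − 1 = 128 = 2^7 · 1, so s = 7 and d = 1.
x_0 = 28^1 mod 129 = 28.
x_1 = 28^2 mod 129 = 10.
x_2 = 10^2 mod 129 = 100.
x_3 = 100^2 mod 129 = 67.
x_4 = 67^2 mod 129 = 103.
x_5 = 103^2 mod 129 = 31.

31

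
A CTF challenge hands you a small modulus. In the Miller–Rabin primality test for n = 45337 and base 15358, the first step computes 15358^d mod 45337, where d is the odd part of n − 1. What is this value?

n − 1 = 45336 = 2^3 · 5667, so s = 3 and d = 5667.
Repeated squaring mod 45337: 15358^1 ≡ 15358, 15358^2 ≡ 25090, 15358^4 ≡ 3855, 15358^8 ≡ 35826, 15358^16 ≡ 11806, 15358^32 ≡ 15698, 15358^64 ≡ 20609, 15358^128 ≡ 13865, 15358^256 ≡ 9345, 15358^512 ≡ 9963, 15358^1024 ≡ 18676, 15358^2048 ≡ 15435, 15358^4096 ≡ 38627.
5667 = 4096 + 1024 + 512 + 32 + 2 + 1, so 15358^5667 ≡ 38627·18676·9963·15698·25090·15358 ≡ 23780 (mod 45337).

23780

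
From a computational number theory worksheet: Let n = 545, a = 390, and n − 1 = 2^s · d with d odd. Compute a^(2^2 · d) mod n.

n − 1 = 544 = 2^5 · 17, so s = 5 and d = 17.
x_0 = 390^17 mod 545 = 45.
x_1 = 45^2 mod 545 = 390.
x_2 = 390^2 mod 545 = 45.

45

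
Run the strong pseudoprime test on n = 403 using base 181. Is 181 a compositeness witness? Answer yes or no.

n − 1 = 402 = 2^1 · 201, so s = 1 and d = 201.
Repeated squaring mod 403: 181^1 ≡ 181, 181^2 ≡ 118, 181^4 ≡ 222, 181^8 ≡ 118, 181^16 ≡ 222, 181^32 ≡ 118, 181^64 ≡ 222, 181^128 ≡ 118.
201 = 128 + 64 + 8 + 1, so 181^201 ≡ 118·222·118·181 ≡ 402 (mod 403).
x_0 = 181^201 mod 403 = 402.
x_0 = 402 ≡ −1, so 181 is not a witness.

no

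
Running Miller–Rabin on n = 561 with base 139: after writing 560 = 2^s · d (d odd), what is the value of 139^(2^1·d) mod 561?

n − 1 = 560 = 2^4 · 35, so s = 4 and d = 35.
Repeated squaring mod 561: 139^1 ≡ 139, 139^2 ≡ 247, 139^4 ≡ 421, 139^8 ≡ 526, 139^16 ≡ 103, 139^32 ≡ 511.
35 = 32 + 2 + 1, so 139^35 ≡ 511·247·139 ≡ 10 (mod 561).
x_0 = 10.
x_1 = 10^2 mod 561 = 100.

100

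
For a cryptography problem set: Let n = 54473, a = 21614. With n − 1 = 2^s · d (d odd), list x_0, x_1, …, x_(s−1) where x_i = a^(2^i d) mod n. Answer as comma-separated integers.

50566, 12209, 21553

n − 1 = 54472 = 2^3 · 6809, so s = 3 and d = 6809.
x_0 = 21614^6809 mod 54473 = 50566.
x_1 = 50566^2 mod 54473 = 12209.
x_2 = 12209^2 mod 54473 = 21553.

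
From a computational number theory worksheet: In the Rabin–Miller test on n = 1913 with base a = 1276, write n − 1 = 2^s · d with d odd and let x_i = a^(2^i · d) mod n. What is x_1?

1201

n − 1 = 1912 = 2^3 · 239, so s = 3 and d = 239.
By repeated squaring, 1276^239 ≡ 1608 (mod 1913).
x_0 = 1608.
x_1 = 1608^2 mod 1913 = 1201.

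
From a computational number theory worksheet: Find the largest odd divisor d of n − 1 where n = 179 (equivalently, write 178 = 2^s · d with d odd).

89

Halving: 178 → 89; 89 is odd.
So 178 = 2^1 · 89.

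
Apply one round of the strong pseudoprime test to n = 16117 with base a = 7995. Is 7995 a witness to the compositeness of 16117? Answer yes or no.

yes

n − 1 = 16116 = 2^2 · 4029, so s = 2 and d = 4029.
x_0 = 7995^4029 mod 16117 = 6257.
x_0 is neither 1 nor 16116, so continue squaring.
x_1 = 6257^2 mod 16117 = 1856.
Reached i = s−1 = 1 without hitting −1: 7995 is a Miller–Rabin witness and 16117 is composite.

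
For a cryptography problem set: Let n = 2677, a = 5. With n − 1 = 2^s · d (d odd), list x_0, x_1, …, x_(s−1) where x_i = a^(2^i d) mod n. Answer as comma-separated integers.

550, 2676

n − 1 = 2676 = 2^2 · 669, so s = 2 and d = 669.
x_0 = 5^669 mod 2677 = 550.
x_1 = 550^2 mod 2677 = 2676.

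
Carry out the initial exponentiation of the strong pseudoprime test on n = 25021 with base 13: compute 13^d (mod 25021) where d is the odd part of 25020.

n − 1 = 25020 = 2^2 · 6255, so s = 2 and d = 6255.
By repeated squaring, 13^6255 ≡ 6526 (mod 25021).

6526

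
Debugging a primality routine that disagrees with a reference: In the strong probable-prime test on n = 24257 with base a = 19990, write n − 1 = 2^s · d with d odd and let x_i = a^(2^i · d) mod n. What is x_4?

4495

n − 1 = 24256 = 2^6 · 379, so s = 6 and d = 379.
x_0 = 19990^379 mod 24257 = 1575.
x_1 = 1575^2 mod 24257 = 6411.
x_2 = 6411^2 mod 24257 = 9563.
x_3 = 9563^2 mod 24257 = 2079.
x_4 = 2079^2 mod 24257 = 4495.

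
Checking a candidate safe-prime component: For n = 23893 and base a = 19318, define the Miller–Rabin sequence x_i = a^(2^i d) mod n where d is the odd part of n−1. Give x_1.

n − 1 = 23892 = 2^2 · 5973, so s = 2 and d = 5973.
By repeated squaring, 19318^5973 ≡ 23892 (mod 23893).
x_0 = 23892.
x_1 = 23892^2 mod 23893 = 1.

1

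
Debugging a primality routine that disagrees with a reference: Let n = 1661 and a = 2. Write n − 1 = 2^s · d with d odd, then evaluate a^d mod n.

n − 1 = 1660 = 2^2 · 415, so s = 2 and d = 415.
2^415 mod 1661 = 571.

571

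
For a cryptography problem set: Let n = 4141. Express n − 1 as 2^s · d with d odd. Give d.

Halving: 4140 → 2070 → 1035; 1035 is odd.
So 4140 = 2^2 · 1035.

1035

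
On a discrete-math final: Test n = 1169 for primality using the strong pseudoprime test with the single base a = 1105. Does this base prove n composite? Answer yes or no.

n − 1 = 1168 = 2^4 · 73, so s = 4 and d = 73.
x_0 = 1105^73 mod 1169 = 804.
x_0 is neither 1 nor 1168, so continue squaring.
x_1 = 804^2 mod 1169 = 1128.
x_2 = 1128^2 mod 1169 = 512.
x_3 = 512^2 mod 1169 = 288.
Reached i = s−1 = 3 without hitting −1: 1105 is a Miller–Rabin witness and 1169 is composite.

yes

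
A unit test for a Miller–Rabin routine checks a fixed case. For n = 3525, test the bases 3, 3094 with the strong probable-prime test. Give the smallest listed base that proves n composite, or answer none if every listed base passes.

3

n − 1 = 3524 = 2^2 · 881, so s = 2 and d = 881.
Base 3: x_0 = 3^881 mod 3525 = 2328. x_0 is neither 1 nor 3524, so continue squaring. x_1 = 2328^2 mod 3525 = 1659. Reached i = s−1 = 1 without hitting −1: 3 is a Miller–Rabin witness and 3525 is composite.
Base 3094: x_0 = 3094^881 mod 3525 = 1069. x_0 is neither 1 nor 3524, so continue squaring. x_1 = 1069^2 mod 3525 = 661. Reached i = s−1 = 1 without hitting −1: 3094 is a Miller–Rabin witness and 3525 is composite.
The smallest witness among the given bases is 3.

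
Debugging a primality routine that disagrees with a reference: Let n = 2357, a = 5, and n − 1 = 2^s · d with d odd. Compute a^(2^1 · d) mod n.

n − 1 = 2356 = 2^2 · 589, so s = 2 and d = 589.
By repeated squaring, 5^589 ≡ 633 (mod 2357).
x_0 = 633.
x_1 = 633^2 mod 2357 = 2356.

2356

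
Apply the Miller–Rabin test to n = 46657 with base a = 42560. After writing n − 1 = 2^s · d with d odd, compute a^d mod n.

15985

n − 1 = 46656 = 2^6 · 729, so s = 6 and d = 729.
42560^729 mod 46657 = 15985.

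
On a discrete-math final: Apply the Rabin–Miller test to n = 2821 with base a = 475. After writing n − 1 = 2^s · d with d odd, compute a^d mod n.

125

n − 1 = 2820 = 2^2 · 705, so s = 2 and d = 705.
Repeated squaring mod 2821: 475^1 ≡ 475, 475^2 ≡ 2766, 475^4 ≡ 204, 475^8 ≡ 2122, 475^16 ≡ 568, 475^32 ≡ 1030, 475^64 ≡ 204, 475^128 ≡ 2122, 475^256 ≡ 568, 475^512 ≡ 1030.
705 = 512 + 128 + 64 + 1, so 475^705 ≡ 1030·2122·204·475 ≡ 125 (mod 2821).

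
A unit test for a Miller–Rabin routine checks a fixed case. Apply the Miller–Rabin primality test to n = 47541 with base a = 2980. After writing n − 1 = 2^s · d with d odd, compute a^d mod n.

763

n − 1 = 47540 = 2^2 · 11885, so s = 2 and d = 11885.
2980^11885 mod 47541 = 763.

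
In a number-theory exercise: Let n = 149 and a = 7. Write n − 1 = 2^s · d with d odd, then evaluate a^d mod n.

148

n − 1 = 148 = 2^2 · 37, so s = 2 and d = 37.
Repeated squaring mod 149: 7^1 ≡ 7, 7^2 ≡ 49, 7^4 ≡ 17, 7^8 ≡ 140, 7^16 ≡ 81, 7^32 ≡ 5.
37 = 32 + 4 + 1, so 7^37 ≡ 5·17·7 ≡ 148 (mod 149).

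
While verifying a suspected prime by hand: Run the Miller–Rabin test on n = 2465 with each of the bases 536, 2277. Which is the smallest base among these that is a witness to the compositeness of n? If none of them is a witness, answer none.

536

n − 1 = 2464 = 2^5 · 77, so s = 5 and d = 77.
Base 536: x_0 = 536^77 mod 2465 = 1351. x_0 is neither 1 nor 2464, so continue squaring. x_1 = 1351^2 mod 2465 = 1101. x_2 = 1101^2 mod 2465 = 1886. x_3 = 1886^2 mod 2465 = 1. x_3 = 1 but x_2 ≠ ±1, a nontrivial square root of 1 — 536 is a witness and 2465 is composite.
Base 2277: x_0 = 2277^77 mod 2465 = 1172. x_0 is neither 1 nor 2464, so continue squaring. x_1 = 1172^2 mod 2465 = 579. x_2 = 579^2 mod 2465 = 1. x_2 = 1 but x_1 ≠ ±1, a nontrivial square root of 1 — 2277 is a witness and 2465 is composite.
The smallest witness among the given bases is 536.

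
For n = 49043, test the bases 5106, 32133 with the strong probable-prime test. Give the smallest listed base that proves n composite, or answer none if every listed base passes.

none

n − 1 = 49042 = 2^1 · 24521, so s = 1 and d = 24521.
Base 5106: x_0 = 5106^24521 mod 49043 = 1. x_0 = 1, so 5106 is not a witness.
Base 32133: x_0 = 32133^24521 mod 49043 = 1. x_0 = 1, so 32133 is not a witness.
No listed base is a witness for 49043.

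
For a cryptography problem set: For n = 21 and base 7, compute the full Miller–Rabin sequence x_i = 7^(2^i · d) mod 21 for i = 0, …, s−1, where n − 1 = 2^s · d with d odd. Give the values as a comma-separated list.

7, 7

n − 1 = 20 = 2^2 · 5, so s = 2 and d = 5.
x_0 = 7^5 mod 21 = 7.
x_1 = 7^2 mod 21 = 7.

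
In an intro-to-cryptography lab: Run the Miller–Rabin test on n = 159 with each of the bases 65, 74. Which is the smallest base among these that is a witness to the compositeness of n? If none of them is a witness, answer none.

65

n − 1 = 158 = 2^1 · 79, so s = 1 and d = 79.
Base 65: x_0 = 65^79 mod 159 = 41. x_0 ∉ {1, 158} and s = 1, so 65 is a Miller–Rabin witness and 159 is composite.
Base 74: x_0 = 74^79 mod 159 = 32. x_0 ∉ {1, 158} and s = 1, so 74 is a Miller–Rabin witness and 159 is composite.
The smallest witness among the given bases is 65.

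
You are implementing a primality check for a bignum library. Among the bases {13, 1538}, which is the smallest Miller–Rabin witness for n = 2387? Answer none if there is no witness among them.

n − 1 = 2386 = 2^1 · 1193, so s = 1 and d = 1193.
Base 13: x_0 = 13^1193 mod 2387 = 272. x_0 ∉ {1, 2386} and s = 1, so 13 is a Miller–Rabin witness and 2387 is composite.
Base 1538: x_0 = 1538^1193 mod 2387 = 1466. x_0 ∉ {1, 2386} and s = 1, so 1538 is a Miller–Rabin witness and 2387 is composite.
The smallest witness among the given bases is 13.

13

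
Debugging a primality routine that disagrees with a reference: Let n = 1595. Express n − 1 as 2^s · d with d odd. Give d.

Halving: 1594 → 797; 797 is odd.
So 1594 = 2^1 · 797.

797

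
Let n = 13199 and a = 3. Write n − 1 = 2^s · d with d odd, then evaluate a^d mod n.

n − 1 = 13198 = 2^1 · 6599, so s = 1 and d = 6599.
Repeated squaring mod 13199: 3^1 ≡ 3, 3^2 ≡ 9, 3^4 ≡ 81, 3^8 ≡ 6561, 3^16 ≡ 4782, 3^32 ≡ 6856, 3^64 ≡ 3097, 3^128 ≡ 8935, 3^256 ≡ 6673, 3^512 ≡ 8702, 3^1024 ≡ 2141, 3^2048 ≡ 3828, 3^4096 ≡ 2694.
6599 = 4096 + 2048 + 256 + 128 + 64 + 4 + 2 + 1, so 3^6599 ≡ 2694·3828·6673·8935·3097·81·9·3 ≡ 3663 (mod 13199).

3663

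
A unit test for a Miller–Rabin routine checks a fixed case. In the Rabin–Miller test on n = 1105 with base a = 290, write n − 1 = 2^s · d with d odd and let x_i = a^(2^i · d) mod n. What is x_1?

n − 1 = 1104 = 2^4 · 69, so s = 4 and d = 69.
x_0 = 290^69 mod 1105 = 545.
x_1 = 545^2 mod 1105 = 885.

885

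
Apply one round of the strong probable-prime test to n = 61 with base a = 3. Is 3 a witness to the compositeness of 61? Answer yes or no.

n − 1 = 60 = 2^2 · 15, so s = 2 and d = 15.
x_0 = 3^15 mod 61 = 60.
x_0 = 60 ≡ −1, so 3 is not a witness.

no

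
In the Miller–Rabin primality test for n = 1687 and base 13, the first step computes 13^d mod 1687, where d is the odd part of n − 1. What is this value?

454

n − 1 = 1686 = 2^1 · 843, so s = 1 and d = 843.
Repeated squaring mod 1687: 13^1 ≡ 13, 13^2 ≡ 169, 13^4 ≡ 1569, 13^8 ≡ 428, 13^16 ≡ 988, 13^32 ≡ 1058, 13^64 ≡ 883, 13^128 ≡ 295, 13^256 ≡ 988, 13^512 ≡ 1058.
843 = 512 + 256 + 64 + 8 + 2 + 1, so 13^843 ≡ 1058·988·883·428·169·13 ≡ 454 (mod 1687).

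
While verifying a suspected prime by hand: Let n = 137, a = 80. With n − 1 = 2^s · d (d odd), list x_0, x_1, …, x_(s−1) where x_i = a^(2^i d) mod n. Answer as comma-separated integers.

96, 37, 136

n − 1 = 136 = 2^3 · 17, so s = 3 and d = 17.
x_0 = 80^17 mod 137 = 96.
x_1 = 96^2 mod 137 = 37.
x_2 = 37^2 mod 137 = 136.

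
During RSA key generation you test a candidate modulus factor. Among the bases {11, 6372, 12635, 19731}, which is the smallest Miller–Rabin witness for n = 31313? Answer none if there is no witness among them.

n − 1 = 31312 = 2^4 · 1957, so s = 4 and d = 1957.
Base 11: x_0 = 11^1957 mod 31313 = 17108. x_0 is neither 1 nor 31312, so continue squaring. x_1 = 17108^2 mod 31313 = 1053. x_2 = 1053^2 mod 31313 = 12854. x_3 = 12854^2 mod 31313 = 17928. Reached i = s−1 = 3 without hitting −1: 11 is a Miller–Rabin witness and 31313 is composite.
Base 6372: x_0 = 6372^1957 mod 31313 = 29488. x_0 is neither 1 nor 31312, so continue squaring. x_1 = 29488^2 mod 31313 = 11447. x_2 = 11447^2 mod 31313 = 20217. x_3 = 20217^2 mod 31313 = 29813. Reached i = s−1 = 3 without hitting −1: 6372 is a Miller–Rabin witness and 31313 is composite.
Base 12635: x_0 = 12635^1957 mod 31313 = 30153. x_0 is neither 1 nor 31312, so continue squaring. x_1 = 30153^2 mod 31313 = 30454. x_2 = 30454^2 mod 31313 = 17682. x_3 = 17682^2 mod 31313 = 24132. Reached i = s−1 = 3 without hitting −1: 12635 is a Miller–Rabin witness and 31313 is composite.
Base 19731: x_0 = 19731^1957 mod 31313 = 13042. x_0 is neither 1 nor 31312, so continue squaring. x_1 = 13042^2 mod 31313 = 1548. x_2 = 1548^2 mod 31313 = 16516. x_3 = 16516^2 mod 31313 = 10713. Reached i = s−1 = 3 without hitting −1: 19731 is a Miller–Rabin witness and 31313 is composite.
The smallest witness among the given bases is 11.

11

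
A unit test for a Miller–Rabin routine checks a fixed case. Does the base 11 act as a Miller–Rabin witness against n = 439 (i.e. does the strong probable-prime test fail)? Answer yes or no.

n − 1 = 438 = 2^1 · 219, so s = 1 and d = 219.
x_0 = 11^219 mod 439 = 1.
x_0 = 1, so 11 is not a witness.

no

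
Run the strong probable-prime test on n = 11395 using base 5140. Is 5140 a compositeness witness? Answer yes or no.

yes

n − 1 = 11394 = 2^1 · 5697, so s = 1 and d = 5697.
x_0 = 5140^5697 mod 11395 = 1165.
x_0 ∉ {1, 11394} and s = 1, so 5140 is a Miller–Rabin witness and 11395 is composite.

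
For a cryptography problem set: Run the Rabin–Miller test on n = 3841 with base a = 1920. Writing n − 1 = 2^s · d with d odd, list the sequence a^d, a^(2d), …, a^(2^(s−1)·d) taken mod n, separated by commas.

n − 1 = 3840 = 2^8 · 15, so s = 8 and d = 15.
x_0 = 1920^15 mod 3841 = 3391.
x_1 = 3391^2 mod 3841 = 2768.
x_2 = 2768^2 mod 3841 = 2870.
x_3 = 2870^2 mod 3841 = 1796.
x_4 = 1796^2 mod 3841 = 3017.
x_5 = 3017^2 mod 3841 = 2960.
x_6 = 2960^2 mod 3841 = 279.
x_7 = 279^2 mod 3841 = 1021.

3391, 2768, 2870, 1796, 3017, 2960, 279, 1021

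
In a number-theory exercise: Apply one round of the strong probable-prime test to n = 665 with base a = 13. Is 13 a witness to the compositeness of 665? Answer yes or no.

n − 1 = 664 = 2^3 · 83, so s = 3 and d = 83.
x_0 = 13^83 mod 665 = 97.
x_0 is neither 1 nor 664, so continue squaring.
x_1 = 97^2 mod 665 = 99.
x_2 = 99^2 mod 665 = 491.
Reached i = s−1 = 2 without hitting −1: 13 is a Miller–Rabin witness and 665 is composite.

yes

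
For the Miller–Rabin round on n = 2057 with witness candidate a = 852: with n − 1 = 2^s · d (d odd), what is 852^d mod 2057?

410

n − 1 = 2056 = 2^3 · 257, so s = 3 and d = 257.
852^257 mod 2057 = 410.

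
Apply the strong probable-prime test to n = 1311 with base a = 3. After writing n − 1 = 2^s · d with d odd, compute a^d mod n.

591

n − 1 = 1310 = 2^1 · 655, so s = 1 and d = 655.
Repeated squaring mod 1311: 3^1 ≡ 3, 3^2 ≡ 9, 3^4 ≡ 81, 3^8 ≡ 6, 3^16 ≡ 36, 3^32 ≡ 1296, 3^64 ≡ 225, 3^128 ≡ 807, 3^256 ≡ 993, 3^512 ≡ 177.
655 = 512 + 128 + 8 + 4 + 2 + 1, so 3^655 ≡ 177·807·6·81·9·3 ≡ 591 (mod 1311).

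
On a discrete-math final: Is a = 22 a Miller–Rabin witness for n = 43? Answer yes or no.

n − 1 = 42 = 2^1 · 21, so s = 1 and d = 21.
x_0 = 22^21 mod 43 = 42.
x_0 = 42 ≡ −1, so 22 is not a witness.

no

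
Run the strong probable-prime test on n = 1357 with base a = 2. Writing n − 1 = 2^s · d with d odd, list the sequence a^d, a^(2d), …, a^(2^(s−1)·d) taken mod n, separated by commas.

857, 312

n − 1 = 1356 = 2^2 · 339, so s = 2 and d = 339.
x_0 = 2^339 mod 1357 = 857.
x_1 = 857^2 mod 1357 = 312.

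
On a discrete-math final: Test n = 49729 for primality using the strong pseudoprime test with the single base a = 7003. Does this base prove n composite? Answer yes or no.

n − 1 = 49728 = 2^6 · 777, so s = 6 and d = 777.
x_0 = 7003^777 mod 49729 = 16278.
x_0 is neither 1 nor 49728, so continue squaring.
x_1 = 16278^2 mod 49729 = 17172.
x_2 = 17172^2 mod 49729 = 34343.
x_3 = 34343^2 mod 49729 = 18956.
x_4 = 18956^2 mod 49729 = 37911.
x_5 = 37911^2 mod 49729 = 26092.
Reached i = s−1 = 5 without hitting −1: 7003 is a Miller–Rabin witness and 49729 is composite.

yes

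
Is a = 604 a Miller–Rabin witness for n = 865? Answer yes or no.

yes

n − 1 = 864 = 2^5 · 27, so s = 5 and d = 27.
x_0 = 604^27 mod 865 = 224.
x_0 is neither 1 nor 864, so continue squaring.
x_1 = 224^2 mod 865 = 6.
x_2 = 6^2 mod 865 = 36.
x_3 = 36^2 mod 865 = 431.
x_4 = 431^2 mod 865 = 651.
Reached i = s−1 = 4 without hitting −1: 604 is a Miller–Rabin witness and 865 is composite.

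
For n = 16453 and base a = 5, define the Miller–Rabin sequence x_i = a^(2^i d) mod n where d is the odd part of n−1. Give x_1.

16452

n − 1 = 16452 = 2^2 · 4113, so s = 2 and d = 4113.
x_0 = 5^4113 mod 16453 = 15546.
x_1 = 15546^2 mod 16453 = 16452.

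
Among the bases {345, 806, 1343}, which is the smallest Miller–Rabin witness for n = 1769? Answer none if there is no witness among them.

345

n − 1 = 1768 = 2^3 · 221, so s = 3 and d = 221.
Base 345: x_0 = 345^221 mod 1769 = 276. x_0 is neither 1 nor 1768, so continue squaring. x_1 = 276^2 mod 1769 = 109. x_2 = 109^2 mod 1769 = 1267. Reached i = s−1 = 2 without hitting −1: 345 is a Miller–Rabin witness and 1769 is composite.
Base 806: x_0 = 806^221 mod 1769 = 1267. x_0 is neither 1 nor 1768, so continue squaring. x_1 = 1267^2 mod 1769 = 806. x_2 = 806^2 mod 1769 = 413. Reached i = s−1 = 2 without hitting −1: 806 is a Miller–Rabin witness and 1769 is composite.
Base 1343: x_0 = 1343^221 mod 1769 = 428. x_0 is neither 1 nor 1768, so continue squaring. x_1 = 428^2 mod 1769 = 977. x_2 = 977^2 mod 1769 = 1038. Reached i = s−1 = 2 without hitting −1: 1343 is a Miller–Rabin witness and 1769 is composite.
The smallest witness among the given bases is 345.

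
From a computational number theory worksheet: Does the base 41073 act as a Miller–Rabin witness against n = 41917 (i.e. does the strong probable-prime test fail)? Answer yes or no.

n − 1 = 41916 = 2^2 · 10479, so s = 2 and d = 10479.
x_0 = 41073^10479 mod 41917 = 12797.
x_0 is neither 1 nor 41916, so continue squaring.
x_1 = 12797^2 mod 41917 = 35407.
Reached i = s−1 = 1 without hitting −1: 41073 is a Miller–Rabin witness and 41917 is composite.

yes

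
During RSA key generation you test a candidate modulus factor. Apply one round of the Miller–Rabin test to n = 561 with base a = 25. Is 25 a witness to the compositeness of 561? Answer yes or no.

yes

n − 1 = 560 = 2^4 · 35, so s = 4 and d = 35.
By repeated squaring, 25^35 ≡ 529 (mod 561).
x_0 = 25^35 mod 561 = 529.
x_0 is neither 1 nor 560, so continue squaring.
x_1 = 529^2 mod 561 = 463.
x_2 = 463^2 mod 561 = 67.
x_3 = 67^2 mod 561 = 1.
x_3 = 1 but x_2 ≠ ±1, a nontrivial square root of 1 — 25 is a witness and 561 is composite.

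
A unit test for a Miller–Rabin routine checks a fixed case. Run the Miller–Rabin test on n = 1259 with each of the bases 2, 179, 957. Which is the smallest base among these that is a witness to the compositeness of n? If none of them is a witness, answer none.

n − 1 = 1258 = 2^1 · 629, so s = 1 and d = 629.
Base 2: x_0 = 2^629 mod 1259 = 1258. x_0 = 1258 ≡ −1, so 2 is not a witness.
Base 179: x_0 = 179^629 mod 1259 = 1. x_0 = 1, so 179 is not a witness.
Base 957: x_0 = 957^629 mod 1259 = 1. x_0 = 1, so 957 is not a witness.
No listed base is a witness for 1259.

none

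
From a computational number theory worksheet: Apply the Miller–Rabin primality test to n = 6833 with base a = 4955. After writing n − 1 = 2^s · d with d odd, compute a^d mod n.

n − 1 = 6832 = 2^4 · 427, so s = 4 and d = 427.
Repeated squaring mod 6833: 4955^1 ≡ 4955, 4955^2 ≡ 1056, 4955^4 ≡ 1357, 4955^8 ≡ 3372, 4955^16 ≡ 272, 4955^32 ≡ 5654, 4955^64 ≡ 2942, 4955^128 ≡ 4786, 4955^256 ≡ 1580.
427 = 256 + 128 + 32 + 8 + 2 + 1, so 4955^427 ≡ 1580·4786·5654·3372·1056·4955 ≡ 428 (mod 6833).

428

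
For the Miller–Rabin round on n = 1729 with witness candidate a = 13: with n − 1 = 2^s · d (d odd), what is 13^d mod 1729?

1196

n − 1 = 1728 = 2^6 · 27, so s = 6 and d = 27.
Repeated squaring mod 1729: 13^1 ≡ 13, 13^2 ≡ 169, 13^4 ≡ 897, 13^8 ≡ 624, 13^16 ≡ 351.
27 = 16 + 8 + 2 + 1, so 13^27 ≡ 351·624·169·13 ≡ 1196 (mod 1729).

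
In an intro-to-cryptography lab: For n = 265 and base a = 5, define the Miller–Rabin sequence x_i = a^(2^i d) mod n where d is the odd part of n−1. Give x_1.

115

n − 1 = 264 = 2^3 · 33, so s = 3 and d = 33.
x_0 = 5^33 mod 265 = 50.
x_1 = 50^2 mod 265 = 115.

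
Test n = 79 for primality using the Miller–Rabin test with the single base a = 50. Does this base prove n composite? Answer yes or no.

n − 1 = 78 = 2^1 · 39, so s = 1 and d = 39.
x_0 = 50^39 mod 79 = 1.
x_0 = 1, so 50 is not a witness.

no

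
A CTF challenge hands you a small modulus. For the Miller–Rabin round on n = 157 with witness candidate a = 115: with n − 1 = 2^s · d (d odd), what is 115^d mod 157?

n − 1 = 156 = 2^2 · 39, so s = 2 and d = 39.
115^39 mod 157 = 1.

1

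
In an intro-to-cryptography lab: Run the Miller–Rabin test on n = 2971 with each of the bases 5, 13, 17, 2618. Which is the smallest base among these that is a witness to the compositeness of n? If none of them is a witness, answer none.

n − 1 = 2970 = 2^1 · 1485, so s = 1 and d = 1485.
Base 5: x_0 = 5^1485 mod 2971 = 1. x_0 = 1, so 5 is not a witness.
Base 13: x_0 = 13^1485 mod 2971 = 2970. x_0 = 2970 ≡ −1, so 13 is not a witness.
Base 17: x_0 = 17^1485 mod 2971 = 1. x_0 = 1, so 17 is not a witness.
Base 2618: x_0 = 2618^1485 mod 2971 = 1. x_0 = 1, so 2618 is not a witness.
No listed base is a witness for 2971.

none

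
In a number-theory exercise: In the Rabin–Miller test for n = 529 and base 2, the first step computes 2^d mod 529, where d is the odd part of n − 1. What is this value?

n − 1 = 528 = 2^4 · 33, so s = 4 and d = 33.
2^33 mod 529 = 323.

323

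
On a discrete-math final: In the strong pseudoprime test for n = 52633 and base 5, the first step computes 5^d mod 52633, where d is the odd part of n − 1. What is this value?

36770

n − 1 = 52632 = 2^3 · 6579, so s = 3 and d = 6579.
5^6579 mod 52633 = 36770.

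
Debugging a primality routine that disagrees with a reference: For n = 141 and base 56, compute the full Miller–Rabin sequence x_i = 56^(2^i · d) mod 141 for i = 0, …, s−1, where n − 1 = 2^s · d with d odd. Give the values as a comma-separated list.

50, 103

n − 1 = 140 = 2^2 · 35, so s = 2 and d = 35.
x_0 = 56^35 mod 141 = 50.
x_1 = 50^2 mod 141 = 103.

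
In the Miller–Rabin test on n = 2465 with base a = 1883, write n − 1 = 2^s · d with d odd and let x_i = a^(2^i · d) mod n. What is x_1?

n − 1 = 2464 = 2^5 · 77, so s = 5 and d = 77.
x_0 = 1883^77 mod 2465 = 1288.
x_1 = 1288^2 mod 2465 = 2464.

2464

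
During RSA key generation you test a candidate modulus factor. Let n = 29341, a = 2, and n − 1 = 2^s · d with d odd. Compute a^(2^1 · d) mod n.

29340

n − 1 = 29340 = 2^2 · 7335, so s = 2 and d = 7335.
x_0 = 2^7335 mod 29341 = 26424.
x_1 = 26424^2 mod 29341 = 29340.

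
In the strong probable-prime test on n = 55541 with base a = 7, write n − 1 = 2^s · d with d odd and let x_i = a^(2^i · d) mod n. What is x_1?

n − 1 = 55540 = 2^2 · 13885, so s = 2 and d = 13885.
x_0 = 7^13885 mod 55541 = 5705.
x_1 = 5705^2 mod 55541 = 55540.

55540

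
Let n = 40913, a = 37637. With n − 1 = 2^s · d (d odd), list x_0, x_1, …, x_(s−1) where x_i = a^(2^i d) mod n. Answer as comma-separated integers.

n − 1 = 40912 = 2^4 · 2557, so s = 4 and d = 2557.
x_0 = 37637^2557 mod 40913 = 8325.
x_1 = 8325^2 mod 40913 = 39916.
x_2 = 39916^2 mod 40913 = 12097.
x_3 = 12097^2 mod 40913 = 32521.

8325, 39916, 12097, 32521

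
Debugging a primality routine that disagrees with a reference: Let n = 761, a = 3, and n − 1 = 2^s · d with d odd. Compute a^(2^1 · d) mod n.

722

n − 1 = 760 = 2^3 · 95, so s = 3 and d = 95.
x_0 = 3^95 mod 761 = 135.
x_1 = 135^2 mod 761 = 722.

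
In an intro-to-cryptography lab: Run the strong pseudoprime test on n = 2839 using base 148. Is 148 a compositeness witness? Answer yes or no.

yes

n − 1 = 2838 = 2^1 · 1419, so s = 1 and d = 1419.
x_0 = 148^1419 mod 2839 = 788.
x_0 ∉ {1, 2838} and s = 1, so 148 is a Miller–Rabin witness and 2839 is composite.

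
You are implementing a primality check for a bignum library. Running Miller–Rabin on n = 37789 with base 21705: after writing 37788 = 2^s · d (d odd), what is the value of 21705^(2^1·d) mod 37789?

n − 1 = 37788 = 2^2 · 9447, so s = 2 and d = 9447.
x_0 = 21705^9447 mod 37789 = 29885.
x_1 = 29885^2 mod 37789 = 7999.

7999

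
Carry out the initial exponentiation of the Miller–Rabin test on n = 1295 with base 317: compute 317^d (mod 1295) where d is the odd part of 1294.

1103

n − 1 = 1294 = 2^1 · 647, so s = 1 and d = 647.
Repeated squaring mod 1295: 317^1 ≡ 317, 317^2 ≡ 774, 317^4 ≡ 786, 317^8 ≡ 81, 317^16 ≡ 86, 317^32 ≡ 921, 317^64 ≡ 16, 317^128 ≡ 256, 317^256 ≡ 786, 317^512 ≡ 81.
647 = 512 + 128 + 4 + 2 + 1, so 317^647 ≡ 81·256·786·774·317 ≡ 1103 (mod 1295).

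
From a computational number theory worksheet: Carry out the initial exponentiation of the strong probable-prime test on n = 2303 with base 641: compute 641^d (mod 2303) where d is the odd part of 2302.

1675

n − 1 = 2302 = 2^1 · 1151, so s = 1 and d = 1151.
Repeated squaring mod 2303: 641^1 ≡ 641, 641^2 ≡ 947, 641^4 ≡ 942, 641^8 ≡ 709, 641^16 ≡ 627, 641^32 ≡ 1619, 641^64 ≡ 347, 641^128 ≡ 653, 641^256 ≡ 354, 641^512 ≡ 954, 641^1024 ≡ 431.
1151 = 1024 + 64 + 32 + 16 + 8 + 4 + 2 + 1, so 641^1151 ≡ 431·347·1619·627·709·942·947·641 ≡ 1675 (mod 2303).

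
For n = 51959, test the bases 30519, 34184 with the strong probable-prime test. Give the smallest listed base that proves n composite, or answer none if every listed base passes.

30519

n − 1 = 51958 = 2^1 · 25979, so s = 1 and d = 25979.
Base 30519: x_0 = 30519^25979 mod 51959 = 51222. x_0 ∉ {1, 51958} and s = 1, so 30519 is a Miller–Rabin witness and 51959 is composite.
Base 34184: x_0 = 34184^25979 mod 51959 = 6684. x_0 ∉ {1, 51958} and s = 1, so 34184 is a Miller–Rabin witness and 51959 is composite.
The smallest witness among the given bases is 30519.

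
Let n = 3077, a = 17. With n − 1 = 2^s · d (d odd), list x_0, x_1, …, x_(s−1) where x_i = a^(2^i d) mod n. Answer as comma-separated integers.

2244, 1564

n − 1 = 3076 = 2^2 · 769, so s = 2 and d = 769.
x_0 = 17^769 mod 3077 = 2244.
x_1 = 2244^2 mod 3077 = 1564.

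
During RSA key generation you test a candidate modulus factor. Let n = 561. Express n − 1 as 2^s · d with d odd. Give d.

Halving: 560 → 280 → 140 → 70 → 35; 35 is odd.
So 560 = 2^4 · 35.

35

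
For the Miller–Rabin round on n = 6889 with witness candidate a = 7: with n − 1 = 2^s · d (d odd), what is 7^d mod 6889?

914

n − 1 = 6888 = 2^3 · 861, so s = 3 and d = 861.
7^861 mod 6889 = 914.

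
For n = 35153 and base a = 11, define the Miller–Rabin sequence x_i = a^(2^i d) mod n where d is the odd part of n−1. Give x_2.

n − 1 = 35152 = 2^4 · 2197, so s = 4 and d = 2197.
Repeated squaring mod 35153: 11^1 ≡ 11, 11^2 ≡ 121, 11^4 ≡ 14641, 11^8 ≡ 31040, 11^16 ≡ 8176, 11^32 ≡ 21123, 11^64 ≡ 19253, 11^128 ≡ 24777, 11^256 ≡ 22890, 11^512 ≡ 31788, 11^1024 ≡ 3959, 11^2048 ≡ 30596.
2197 = 2048 + 128 + 16 + 4 + 1, so 11^2197 ≡ 30596·24777·8176·14641·11 ≡ 7924 (mod 35153).
x_0 = 7924.
x_1 = 7924^2 mod 35153 = 6518.
x_2 = 6518^2 mod 35153 = 19500.

19500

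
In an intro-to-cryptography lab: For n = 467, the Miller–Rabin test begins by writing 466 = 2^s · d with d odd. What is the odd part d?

Halving: 466 → 233; 233 is odd.
So 466 = 2^1 · 233.

233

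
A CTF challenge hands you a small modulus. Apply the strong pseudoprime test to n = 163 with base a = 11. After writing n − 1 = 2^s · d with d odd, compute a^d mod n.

n − 1 = 162 = 2^1 · 81, so s = 1 and d = 81.
11^81 mod 163 = 162.

162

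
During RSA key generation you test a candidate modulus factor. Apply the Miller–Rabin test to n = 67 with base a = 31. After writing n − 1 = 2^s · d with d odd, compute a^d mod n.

66

n − 1 = 66 = 2^1 · 33, so s = 1 and d = 33.
31^33 mod 67 = 66.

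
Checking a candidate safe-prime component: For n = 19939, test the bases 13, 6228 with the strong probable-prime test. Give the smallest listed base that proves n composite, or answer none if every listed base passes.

13

n − 1 = 19938 = 2^1 · 9969, so s = 1 and d = 9969.
Base 13: x_0 = 13^9969 mod 19939 = 14600. x_0 ∉ {1, 19938} and s = 1, so 13 is a Miller–Rabin witness and 19939 is composite.
Base 6228: x_0 = 6228^9969 mod 19939 = 1619. x_0 ∉ {1, 19938} and s = 1, so 6228 is a Miller–Rabin witness and 19939 is composite.
The smallest witness among the given bases is 13.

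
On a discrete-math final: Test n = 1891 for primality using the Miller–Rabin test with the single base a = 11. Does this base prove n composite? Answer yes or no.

yes

n − 1 = 1890 = 2^1 · 945, so s = 1 and d = 945.
By repeated squaring, 11^945 ≡ 743 (mod 1891).
x_0 = 11^945 mod 1891 = 743.
x_0 ∉ {1, 1890} and s = 1, so 11 is a Miller–Rabin witness and 1891 is composite.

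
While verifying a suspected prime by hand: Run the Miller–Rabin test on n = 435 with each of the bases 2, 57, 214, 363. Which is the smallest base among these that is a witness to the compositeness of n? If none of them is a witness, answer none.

n − 1 = 434 = 2^1 · 217, so s = 1 and d = 217.
Base 2: x_0 = 2^217 mod 435 = 17. x_0 ∉ {1, 434} and s = 1, so 2 is a Miller–Rabin witness and 435 is composite.
Base 57: x_0 = 57^217 mod 435 = 57. x_0 ∉ {1, 434} and s = 1, so 57 is a Miller–Rabin witness and 435 is composite.
Base 214: x_0 = 214^217 mod 435 = 394. x_0 ∉ {1, 434} and s = 1, so 214 is a Miller–Rabin witness and 435 is composite.
Base 363: x_0 = 363^217 mod 435 = 273. x_0 ∉ {1, 434} and s = 1, so 363 is a Miller–Rabin witness and 435 is composite.
The smallest witness among the given bases is 2.

2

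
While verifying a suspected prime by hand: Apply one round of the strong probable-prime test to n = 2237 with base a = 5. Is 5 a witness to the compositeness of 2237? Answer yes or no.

n − 1 = 2236 = 2^2 · 559, so s = 2 and d = 559.
x_0 = 5^559 mod 2237 = 1021.
x_0 is neither 1 nor 2236, so continue squaring.
x_1 = 1021^2 mod 2237 = 2236.
x_1 ≡ −1, so 5 is not a witness.

no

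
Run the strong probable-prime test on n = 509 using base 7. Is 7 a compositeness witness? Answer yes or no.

n − 1 = 508 = 2^2 · 127, so s = 2 and d = 127.
x_0 = 7^127 mod 509 = 208.
x_0 is neither 1 nor 508, so continue squaring.
x_1 = 208^2 mod 509 = 508.
x_1 ≡ −1, so 7 is not a witness.

no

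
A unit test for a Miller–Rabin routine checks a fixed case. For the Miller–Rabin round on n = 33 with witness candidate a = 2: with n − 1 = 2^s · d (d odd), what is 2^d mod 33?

n − 1 = 32 = 2^5 · 1, so s = 5 and d = 1.
2^1 mod 33 = 2.

2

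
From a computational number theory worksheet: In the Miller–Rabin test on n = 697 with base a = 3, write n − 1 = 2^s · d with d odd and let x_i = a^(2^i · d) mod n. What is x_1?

155

n − 1 = 696 = 2^3 · 87, so s = 3 and d = 87.
By repeated squaring, 3^87 ≡ 96 (mod 697).
x_0 = 96.
x_1 = 96^2 mod 697 = 155.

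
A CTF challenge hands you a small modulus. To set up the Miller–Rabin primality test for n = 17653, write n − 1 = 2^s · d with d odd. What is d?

Halving: 17652 → 8826 → 4413; 4413 is odd.
So 17652 = 2^2 · 4413.

4413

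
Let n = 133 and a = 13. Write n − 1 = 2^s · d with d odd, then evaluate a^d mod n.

n − 1 = 132 = 2^2 · 33, so s = 2 and d = 33.
By repeated squaring, 13^33 ≡ 27 (mod 133).

27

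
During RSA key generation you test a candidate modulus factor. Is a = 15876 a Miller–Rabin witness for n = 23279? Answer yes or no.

n − 1 = 23278 = 2^1 · 11639, so s = 1 and d = 11639.
x_0 = 15876^11639 mod 23279 = 1.
x_0 = 1, so 15876 is not a witness.

no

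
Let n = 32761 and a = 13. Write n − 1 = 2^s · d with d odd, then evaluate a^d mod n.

32400

n − 1 = 32760 = 2^3 · 4095, so s = 3 and d = 4095.
Repeated squaring mod 32761: 13^1 ≡ 13, 13^2 ≡ 169, 13^4 ≡ 28561, 13^8 ≡ 14582, 13^16 ≡ 15834, 13^32 ≡ 28384, 13^64 ≡ 25705, 13^128 ≡ 23177, 13^256 ≡ 23973, 13^512 ≡ 11267, 13^1024 ≡ 29175, 13^2048 ≡ 17084.
4095 = 2048 + 1024 + 512 + 256 + 128 + 64 + 32 + 16 + 8 + 4 + 2 + 1, so 13^4095 ≡ 17084·29175·11267·23973·23177·25705·28384·15834·14582·28561·169·13 ≡ 32400 (mod 32761).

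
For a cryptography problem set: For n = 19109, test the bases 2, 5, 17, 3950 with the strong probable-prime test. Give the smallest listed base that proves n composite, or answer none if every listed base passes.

n − 1 = 19108 = 2^2 · 4777, so s = 2 and d = 4777.
Base 2: x_0 = 2^4777 mod 19109 = 12123. x_0 is neither 1 nor 19108, so continue squaring. x_1 = 12123^2 mod 19109 = 18919. Reached i = s−1 = 1 without hitting −1: 2 is a Miller–Rabin witness and 19109 is composite.
Base 5: x_0 = 5^4777 mod 19109 = 17544. x_0 is neither 1 nor 19108, so continue squaring. x_1 = 17544^2 mod 19109 = 3273. Reached i = s−1 = 1 without hitting −1: 5 is a Miller–Rabin witness and 19109 is composite.
Base 17: x_0 = 17^4777 mod 19109 = 2924. x_0 is neither 1 nor 19108, so continue squaring. x_1 = 2924^2 mod 19109 = 8053. Reached i = s−1 = 1 without hitting −1: 17 is a Miller–Rabin witness and 19109 is composite.
Base 3950: x_0 = 3950^4777 mod 19109 = 15547. x_0 is neither 1 nor 19108, so continue squaring. x_1 = 15547^2 mod 19109 = 18577. Reached i = s−1 = 1 without hitting −1: 3950 is a Miller–Rabin witness and 19109 is composite.
The smallest witness among the given bases is 2.

2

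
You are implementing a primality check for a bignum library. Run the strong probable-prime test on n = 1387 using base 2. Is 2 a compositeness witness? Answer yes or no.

n − 1 = 1386 = 2^1 · 693, so s = 1 and d = 693.
x_0 = 2^693 mod 1387 = 512.
x_0 ∉ {1, 1386} and s = 1, so 2 is a Miller–Rabin witness and 1387 is composite.

yes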